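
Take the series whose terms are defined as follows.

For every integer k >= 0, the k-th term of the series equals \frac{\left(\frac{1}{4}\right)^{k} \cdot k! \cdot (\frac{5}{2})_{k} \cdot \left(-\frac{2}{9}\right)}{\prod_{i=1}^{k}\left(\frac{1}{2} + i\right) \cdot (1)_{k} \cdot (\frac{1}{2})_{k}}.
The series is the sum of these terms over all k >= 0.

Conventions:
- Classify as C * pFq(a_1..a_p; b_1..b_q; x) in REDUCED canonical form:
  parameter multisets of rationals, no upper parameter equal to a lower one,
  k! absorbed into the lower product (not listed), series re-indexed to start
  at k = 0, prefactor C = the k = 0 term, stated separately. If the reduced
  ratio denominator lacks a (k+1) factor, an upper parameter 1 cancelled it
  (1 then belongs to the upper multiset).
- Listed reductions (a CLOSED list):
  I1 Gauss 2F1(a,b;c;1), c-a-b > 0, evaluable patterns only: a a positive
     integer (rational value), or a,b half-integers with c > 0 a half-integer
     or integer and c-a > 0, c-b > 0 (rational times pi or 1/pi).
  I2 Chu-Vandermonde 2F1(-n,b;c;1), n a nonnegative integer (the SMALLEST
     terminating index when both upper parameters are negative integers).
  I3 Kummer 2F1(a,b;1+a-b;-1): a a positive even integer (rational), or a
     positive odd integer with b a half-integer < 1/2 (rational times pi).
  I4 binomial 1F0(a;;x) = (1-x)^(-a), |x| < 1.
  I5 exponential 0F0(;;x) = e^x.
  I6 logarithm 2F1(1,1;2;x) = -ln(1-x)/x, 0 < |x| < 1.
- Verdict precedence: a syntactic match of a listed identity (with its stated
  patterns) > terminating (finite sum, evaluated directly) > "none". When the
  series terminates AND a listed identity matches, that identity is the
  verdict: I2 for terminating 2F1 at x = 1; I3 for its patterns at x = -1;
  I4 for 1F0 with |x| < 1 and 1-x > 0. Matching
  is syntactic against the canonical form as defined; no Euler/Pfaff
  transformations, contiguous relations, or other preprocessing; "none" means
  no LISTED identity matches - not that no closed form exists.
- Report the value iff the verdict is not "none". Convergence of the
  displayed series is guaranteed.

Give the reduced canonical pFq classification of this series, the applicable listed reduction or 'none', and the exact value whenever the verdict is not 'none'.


Structural cue: with t_0 = -\frac{2}{9}, the lower running product (C = -2/9, x = 1/4) is a rising factorial.
Adjacent-term ratio: r(k) = \frac{1}{4} * (k+1) (k+\frac{5}{2}) / [(k+\frac{1}{2}) (k+\frac{3}{2}) (k+1)] - rational; roots negated = parameters, x = \frac{1}{4}, C = -\frac{2}{9}.

The series (x = \frac{1}{4}) is 2F2: upper {1, \frac{5}{2}}, lower {\frac{1}{2}, \frac{3}{2}}, prefactor -\frac{2}{9}. Verdict: none here - no I1-I6 shape fits x = \frac{1}{4} with lower {\frac{1}{2}, \frac{3}{2}}.


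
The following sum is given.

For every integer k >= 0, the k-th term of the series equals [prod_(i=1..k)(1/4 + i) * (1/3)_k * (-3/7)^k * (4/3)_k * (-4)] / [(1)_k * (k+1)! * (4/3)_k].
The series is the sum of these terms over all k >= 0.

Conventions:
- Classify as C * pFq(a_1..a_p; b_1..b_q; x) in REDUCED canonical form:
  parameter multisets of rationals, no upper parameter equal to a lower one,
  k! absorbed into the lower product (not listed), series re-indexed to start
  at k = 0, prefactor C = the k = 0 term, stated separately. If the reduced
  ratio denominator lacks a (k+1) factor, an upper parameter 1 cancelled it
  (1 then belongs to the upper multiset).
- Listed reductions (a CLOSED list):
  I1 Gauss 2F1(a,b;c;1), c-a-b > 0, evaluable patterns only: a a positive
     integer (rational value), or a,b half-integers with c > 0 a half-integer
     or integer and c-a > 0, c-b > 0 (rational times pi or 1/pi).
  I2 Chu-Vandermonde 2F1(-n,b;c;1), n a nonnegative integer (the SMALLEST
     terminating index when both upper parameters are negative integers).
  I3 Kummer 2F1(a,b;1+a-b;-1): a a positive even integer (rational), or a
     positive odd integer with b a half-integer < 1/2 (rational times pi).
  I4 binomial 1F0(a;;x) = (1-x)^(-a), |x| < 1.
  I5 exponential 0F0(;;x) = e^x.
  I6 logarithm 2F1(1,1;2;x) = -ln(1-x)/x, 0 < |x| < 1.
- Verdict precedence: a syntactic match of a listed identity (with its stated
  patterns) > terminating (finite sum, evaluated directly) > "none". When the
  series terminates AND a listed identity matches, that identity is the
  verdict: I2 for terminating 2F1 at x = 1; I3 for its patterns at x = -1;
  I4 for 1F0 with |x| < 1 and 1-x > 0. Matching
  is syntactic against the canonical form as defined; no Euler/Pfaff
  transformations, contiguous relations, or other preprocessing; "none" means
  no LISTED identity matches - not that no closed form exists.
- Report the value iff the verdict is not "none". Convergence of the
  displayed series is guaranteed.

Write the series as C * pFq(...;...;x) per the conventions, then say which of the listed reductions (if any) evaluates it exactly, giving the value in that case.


This is -4 * 2F1(1/3, 5/4; 2; -3/7) in reduced canonical form. Verdict: none here - no I1-I6 shape fits x = -3/7 with lower {2}.

First insight: t_0 being -4, the denominator's factorial ratio (C = -4) is a lower Pochhammer.
Term ratio: r(k) = (-3/7) * (k+1/3) (k+5/4) / [(k+2) (k+1)] - rational in k. x = (-3/7); t_0 = -4; negate the roots.


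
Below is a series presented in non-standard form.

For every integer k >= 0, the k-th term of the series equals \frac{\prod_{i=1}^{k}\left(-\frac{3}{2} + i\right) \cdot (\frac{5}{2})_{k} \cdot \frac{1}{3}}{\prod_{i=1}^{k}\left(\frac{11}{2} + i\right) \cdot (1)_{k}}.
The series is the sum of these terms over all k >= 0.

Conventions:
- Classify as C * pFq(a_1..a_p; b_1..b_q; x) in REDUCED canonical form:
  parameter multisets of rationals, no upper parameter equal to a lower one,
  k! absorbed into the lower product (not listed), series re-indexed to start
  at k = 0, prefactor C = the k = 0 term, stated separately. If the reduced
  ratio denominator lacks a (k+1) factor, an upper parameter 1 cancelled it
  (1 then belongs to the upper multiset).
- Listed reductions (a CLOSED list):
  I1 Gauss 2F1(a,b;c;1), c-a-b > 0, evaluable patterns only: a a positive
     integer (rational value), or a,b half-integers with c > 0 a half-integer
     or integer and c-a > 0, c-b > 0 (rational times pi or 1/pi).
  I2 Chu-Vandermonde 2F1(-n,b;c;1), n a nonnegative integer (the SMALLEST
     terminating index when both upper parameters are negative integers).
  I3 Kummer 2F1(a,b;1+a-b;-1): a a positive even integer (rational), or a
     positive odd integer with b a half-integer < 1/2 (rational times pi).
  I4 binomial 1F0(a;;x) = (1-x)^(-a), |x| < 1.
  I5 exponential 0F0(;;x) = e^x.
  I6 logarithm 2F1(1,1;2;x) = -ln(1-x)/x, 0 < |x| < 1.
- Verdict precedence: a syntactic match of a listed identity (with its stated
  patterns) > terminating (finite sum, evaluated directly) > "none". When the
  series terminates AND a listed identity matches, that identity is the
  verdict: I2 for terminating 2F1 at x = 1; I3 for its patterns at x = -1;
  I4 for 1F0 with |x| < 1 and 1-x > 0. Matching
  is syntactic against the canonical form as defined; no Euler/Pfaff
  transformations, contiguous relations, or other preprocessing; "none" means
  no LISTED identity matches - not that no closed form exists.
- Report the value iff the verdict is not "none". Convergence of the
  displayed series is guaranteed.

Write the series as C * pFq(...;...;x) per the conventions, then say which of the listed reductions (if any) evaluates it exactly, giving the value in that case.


x = 1 here; the reduced form reads 2F1, upper {-\frac{1}{2}, \frac{5}{2}}, lower {\frac{13}{2}}, C = \frac{1}{3}. Verdict (x = 1): the half-integer Gauss pattern (I1) applies (x = 1; upper {-\frac{1}{2}, \frac{5}{2}} half-integers, c = \frac{13}{2} in the evaluable pattern). Hence: \frac{2695}{32768} \cdot \pi.

First insight: with t_0 = \frac{1}{3}, (1)_k (C = 1/3, x = 1) is k! itself.
Adjacent-term ratio: r(k) = 1 * (k-\frac{1}{2}) (k+\frac{5}{2}) / [(k+\frac{13}{2}) (k+1)] - rational in k, leading ratio 1; with t_0 = \frac{1}{3}, classification follows.


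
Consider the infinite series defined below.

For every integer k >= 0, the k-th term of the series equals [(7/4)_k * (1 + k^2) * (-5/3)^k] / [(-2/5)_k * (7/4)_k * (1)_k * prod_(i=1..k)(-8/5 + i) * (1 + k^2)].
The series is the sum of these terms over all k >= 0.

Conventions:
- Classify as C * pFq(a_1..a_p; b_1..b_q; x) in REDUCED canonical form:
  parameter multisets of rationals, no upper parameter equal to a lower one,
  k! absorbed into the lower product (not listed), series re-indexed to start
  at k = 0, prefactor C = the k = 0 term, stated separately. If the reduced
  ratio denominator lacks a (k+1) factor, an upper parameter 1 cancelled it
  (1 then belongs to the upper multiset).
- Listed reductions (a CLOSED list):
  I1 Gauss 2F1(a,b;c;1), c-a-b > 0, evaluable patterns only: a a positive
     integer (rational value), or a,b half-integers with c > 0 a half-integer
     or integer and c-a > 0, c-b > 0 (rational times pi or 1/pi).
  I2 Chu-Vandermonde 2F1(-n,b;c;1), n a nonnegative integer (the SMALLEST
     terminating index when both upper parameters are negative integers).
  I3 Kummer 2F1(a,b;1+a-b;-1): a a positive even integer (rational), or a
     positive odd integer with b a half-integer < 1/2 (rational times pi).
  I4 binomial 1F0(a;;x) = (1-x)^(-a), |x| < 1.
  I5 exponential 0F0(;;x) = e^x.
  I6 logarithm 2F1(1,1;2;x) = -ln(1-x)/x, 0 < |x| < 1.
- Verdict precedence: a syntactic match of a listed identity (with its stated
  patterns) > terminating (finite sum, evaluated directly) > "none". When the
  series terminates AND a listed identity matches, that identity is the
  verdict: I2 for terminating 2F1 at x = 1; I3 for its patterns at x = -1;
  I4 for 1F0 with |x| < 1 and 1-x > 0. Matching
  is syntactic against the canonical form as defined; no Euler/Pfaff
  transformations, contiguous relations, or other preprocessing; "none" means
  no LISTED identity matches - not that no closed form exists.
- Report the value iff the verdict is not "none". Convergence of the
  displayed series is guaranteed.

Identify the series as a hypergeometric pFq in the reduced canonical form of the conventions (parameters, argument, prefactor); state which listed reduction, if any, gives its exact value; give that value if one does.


Reduced: x = -5/3, 0F2, upper = {-}, lower = {-3/5, -2/5}, C = 1. Verdict: no listed reduction: x = -5/3 and upper {-} fail every I1-I6 pattern.

Key observation: x = (-5/3) and the parameter 7/4 appears in both the upper and lower lists and cancels (alongside the other common factor).
Ratio: r(k) = (-5/3) * 1 / [(k-3/5) (k-2/5) (k+1)] - poly over poly, x = (-5/3) from leading terms; C = 1 at k = 0.


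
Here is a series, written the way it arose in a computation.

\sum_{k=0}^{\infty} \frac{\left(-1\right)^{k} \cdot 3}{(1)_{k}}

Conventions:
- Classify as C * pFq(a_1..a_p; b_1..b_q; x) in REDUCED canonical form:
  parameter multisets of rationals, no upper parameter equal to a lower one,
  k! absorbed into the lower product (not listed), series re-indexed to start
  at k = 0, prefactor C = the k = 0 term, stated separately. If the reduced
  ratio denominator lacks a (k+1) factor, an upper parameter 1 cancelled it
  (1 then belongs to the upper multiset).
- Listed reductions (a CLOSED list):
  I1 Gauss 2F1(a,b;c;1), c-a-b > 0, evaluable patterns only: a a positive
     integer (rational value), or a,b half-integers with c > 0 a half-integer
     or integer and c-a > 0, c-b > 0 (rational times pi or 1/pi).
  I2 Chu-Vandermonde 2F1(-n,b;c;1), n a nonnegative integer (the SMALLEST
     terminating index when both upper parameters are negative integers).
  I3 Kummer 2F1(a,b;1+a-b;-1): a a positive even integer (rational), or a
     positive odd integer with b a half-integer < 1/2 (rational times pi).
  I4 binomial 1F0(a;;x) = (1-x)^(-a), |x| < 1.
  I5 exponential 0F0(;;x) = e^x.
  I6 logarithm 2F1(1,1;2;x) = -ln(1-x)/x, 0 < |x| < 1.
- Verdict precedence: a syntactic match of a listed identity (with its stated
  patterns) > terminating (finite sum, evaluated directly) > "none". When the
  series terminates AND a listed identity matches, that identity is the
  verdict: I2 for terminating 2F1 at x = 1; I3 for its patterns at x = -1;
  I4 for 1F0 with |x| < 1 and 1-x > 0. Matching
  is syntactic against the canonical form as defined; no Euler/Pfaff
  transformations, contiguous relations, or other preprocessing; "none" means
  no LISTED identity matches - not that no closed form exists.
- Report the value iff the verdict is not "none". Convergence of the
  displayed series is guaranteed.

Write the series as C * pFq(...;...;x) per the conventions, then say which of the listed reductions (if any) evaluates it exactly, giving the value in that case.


With C = 3: the canonical form is 0F0(-; -; -1). Verdict: this is exponential (I5) (the 0F0 exponential series at x = -1). Value: 3 \cdot e^{-1}.

Key observation: from the first term 3: (1)_k (prefactor 3) is k! itself.
Consecutive-term ratio: r(k) = -1 * 1 / [(k+1)] - rational in k. x = -1; t_0 = 3; negate the roots.


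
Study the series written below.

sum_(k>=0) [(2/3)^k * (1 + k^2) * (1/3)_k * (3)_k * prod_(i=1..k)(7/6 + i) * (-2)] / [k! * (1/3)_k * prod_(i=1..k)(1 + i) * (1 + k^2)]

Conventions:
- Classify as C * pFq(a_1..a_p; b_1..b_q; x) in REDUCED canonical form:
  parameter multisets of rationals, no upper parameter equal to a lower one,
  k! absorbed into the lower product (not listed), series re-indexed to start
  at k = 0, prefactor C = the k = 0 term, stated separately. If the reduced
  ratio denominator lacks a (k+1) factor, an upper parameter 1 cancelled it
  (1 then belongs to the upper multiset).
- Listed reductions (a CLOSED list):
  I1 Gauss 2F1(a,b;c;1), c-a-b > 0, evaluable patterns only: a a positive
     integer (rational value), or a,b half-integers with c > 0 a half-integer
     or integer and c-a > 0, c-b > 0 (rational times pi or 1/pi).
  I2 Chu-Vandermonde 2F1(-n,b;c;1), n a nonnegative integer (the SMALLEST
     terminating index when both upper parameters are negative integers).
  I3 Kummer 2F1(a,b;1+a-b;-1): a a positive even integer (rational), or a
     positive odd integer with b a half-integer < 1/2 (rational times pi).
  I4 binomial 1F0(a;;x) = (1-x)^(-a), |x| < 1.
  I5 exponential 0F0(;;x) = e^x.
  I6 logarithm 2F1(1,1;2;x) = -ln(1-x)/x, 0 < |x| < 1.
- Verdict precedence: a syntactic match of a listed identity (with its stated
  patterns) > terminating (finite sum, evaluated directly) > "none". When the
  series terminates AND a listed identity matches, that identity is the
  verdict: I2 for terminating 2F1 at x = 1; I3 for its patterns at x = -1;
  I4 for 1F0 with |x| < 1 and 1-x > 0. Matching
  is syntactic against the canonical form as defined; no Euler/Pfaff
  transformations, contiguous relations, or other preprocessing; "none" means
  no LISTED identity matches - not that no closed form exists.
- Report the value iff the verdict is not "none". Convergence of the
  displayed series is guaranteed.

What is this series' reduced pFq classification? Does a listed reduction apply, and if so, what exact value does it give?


At argument 2/3: a 2F1 with upper {13/6, 3}, lower {2}, scaled by C = -2. Verdict: none. No listed pattern accepts 2F1(13/6, 3; 2; 2/3).

First insight: t_0 being -2, the factor k^2 + 1 cancels (top and bottom), leaving prefactor -2.
Step ratio: r(k) = (2/3) * (k+13/6) (k+3) / [(k+2) (k+1)] - rational in k. x = (2/3); t_0 = -2; negate the roots.


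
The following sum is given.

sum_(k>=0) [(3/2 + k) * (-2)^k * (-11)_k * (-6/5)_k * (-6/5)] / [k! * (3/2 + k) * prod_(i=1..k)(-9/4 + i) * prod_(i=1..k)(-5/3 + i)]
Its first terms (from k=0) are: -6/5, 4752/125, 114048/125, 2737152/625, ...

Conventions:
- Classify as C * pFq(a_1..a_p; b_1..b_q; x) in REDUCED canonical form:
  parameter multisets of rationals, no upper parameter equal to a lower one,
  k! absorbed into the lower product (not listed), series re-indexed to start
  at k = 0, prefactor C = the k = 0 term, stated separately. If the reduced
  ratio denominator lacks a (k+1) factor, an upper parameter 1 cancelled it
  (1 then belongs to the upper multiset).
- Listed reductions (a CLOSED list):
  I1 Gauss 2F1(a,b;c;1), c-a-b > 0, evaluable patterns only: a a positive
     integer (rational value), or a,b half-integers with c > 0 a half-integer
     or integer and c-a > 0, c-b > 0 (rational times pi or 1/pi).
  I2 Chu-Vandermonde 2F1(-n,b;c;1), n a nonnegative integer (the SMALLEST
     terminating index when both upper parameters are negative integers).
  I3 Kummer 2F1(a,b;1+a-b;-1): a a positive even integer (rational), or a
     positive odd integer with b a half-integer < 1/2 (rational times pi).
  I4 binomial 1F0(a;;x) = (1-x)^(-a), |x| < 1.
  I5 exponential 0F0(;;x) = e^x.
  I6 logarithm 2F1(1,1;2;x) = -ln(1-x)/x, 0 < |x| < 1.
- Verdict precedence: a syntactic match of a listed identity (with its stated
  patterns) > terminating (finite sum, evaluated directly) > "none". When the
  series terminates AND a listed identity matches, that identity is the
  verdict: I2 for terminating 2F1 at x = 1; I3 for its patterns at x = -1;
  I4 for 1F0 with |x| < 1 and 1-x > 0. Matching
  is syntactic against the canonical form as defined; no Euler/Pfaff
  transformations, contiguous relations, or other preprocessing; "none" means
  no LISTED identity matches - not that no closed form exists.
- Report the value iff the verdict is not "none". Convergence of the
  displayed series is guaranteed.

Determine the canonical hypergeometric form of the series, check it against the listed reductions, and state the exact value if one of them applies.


Classification (C = -6/5): 2F2 with upper {-11, -6/5}, lower {-5/4, -2/3}, argument x = -2. Verdict: terminating. With -11 upstairs the series is a 12-term polynomial sum; evaluated term by term. Exact value: 5467251814543531972477218/230430881500244140625.

The tell: x = (-2) and the lower running product (prefactor -6/5) is a rising factorial.
Consecutive-term ratio: r(k) = (-2) * (k-11) (k-6/5) / [(k-5/4) (k-2/3) (k+1)] - rational; roots negated = parameters, x = (-2), C = -6/5.


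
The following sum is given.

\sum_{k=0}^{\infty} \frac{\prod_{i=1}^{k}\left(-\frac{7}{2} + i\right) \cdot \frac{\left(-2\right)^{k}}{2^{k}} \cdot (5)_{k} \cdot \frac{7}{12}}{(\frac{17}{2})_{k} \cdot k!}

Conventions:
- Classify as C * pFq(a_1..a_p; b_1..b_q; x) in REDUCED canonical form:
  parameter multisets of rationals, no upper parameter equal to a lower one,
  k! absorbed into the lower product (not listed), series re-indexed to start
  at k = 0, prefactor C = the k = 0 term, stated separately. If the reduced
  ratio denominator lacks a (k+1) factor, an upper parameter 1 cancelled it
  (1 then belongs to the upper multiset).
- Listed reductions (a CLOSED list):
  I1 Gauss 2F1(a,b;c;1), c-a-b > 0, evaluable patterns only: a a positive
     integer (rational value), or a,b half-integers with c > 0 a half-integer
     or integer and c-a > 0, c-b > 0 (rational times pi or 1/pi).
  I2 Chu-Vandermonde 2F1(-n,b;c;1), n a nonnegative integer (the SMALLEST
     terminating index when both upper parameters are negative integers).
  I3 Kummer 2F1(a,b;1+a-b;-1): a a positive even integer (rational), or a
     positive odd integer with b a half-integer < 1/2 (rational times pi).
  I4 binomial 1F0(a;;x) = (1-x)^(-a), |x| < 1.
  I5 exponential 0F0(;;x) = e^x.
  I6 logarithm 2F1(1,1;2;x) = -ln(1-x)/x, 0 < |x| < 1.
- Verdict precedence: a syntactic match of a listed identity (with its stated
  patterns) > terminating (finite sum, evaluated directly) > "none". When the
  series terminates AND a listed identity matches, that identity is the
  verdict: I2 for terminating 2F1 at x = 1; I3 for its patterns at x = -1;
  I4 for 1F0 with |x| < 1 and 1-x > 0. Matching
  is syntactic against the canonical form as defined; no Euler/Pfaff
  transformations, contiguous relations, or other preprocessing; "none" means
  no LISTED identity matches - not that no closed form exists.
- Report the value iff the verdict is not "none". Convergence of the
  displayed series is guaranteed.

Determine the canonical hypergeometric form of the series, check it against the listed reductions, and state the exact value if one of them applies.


Reduced: x = -1, 2F1, upper = {-\frac{5}{2}, 5}, lower = {\frac{17}{2}}, C = \frac{7}{12}. Verdict: this is Kummer's theorem (I3) (x = -1; c = \frac{17}{2} equals 1+a-b for upper {-\frac{5}{2}, 5}: listed pattern). Value: \frac{315315}{524288} \cdot \pi.

The tell: with t_0 = \frac{7}{12}, the running product (C = 7/12) telescopes to a rising factorial.
Consecutive-term ratio: r(k) = -1 * (k-\frac{5}{2}) (k+5) / [(k+\frac{17}{2}) (k+1)] ; factor over Q: parameters, x = -1, and C = \frac{7}{12}.


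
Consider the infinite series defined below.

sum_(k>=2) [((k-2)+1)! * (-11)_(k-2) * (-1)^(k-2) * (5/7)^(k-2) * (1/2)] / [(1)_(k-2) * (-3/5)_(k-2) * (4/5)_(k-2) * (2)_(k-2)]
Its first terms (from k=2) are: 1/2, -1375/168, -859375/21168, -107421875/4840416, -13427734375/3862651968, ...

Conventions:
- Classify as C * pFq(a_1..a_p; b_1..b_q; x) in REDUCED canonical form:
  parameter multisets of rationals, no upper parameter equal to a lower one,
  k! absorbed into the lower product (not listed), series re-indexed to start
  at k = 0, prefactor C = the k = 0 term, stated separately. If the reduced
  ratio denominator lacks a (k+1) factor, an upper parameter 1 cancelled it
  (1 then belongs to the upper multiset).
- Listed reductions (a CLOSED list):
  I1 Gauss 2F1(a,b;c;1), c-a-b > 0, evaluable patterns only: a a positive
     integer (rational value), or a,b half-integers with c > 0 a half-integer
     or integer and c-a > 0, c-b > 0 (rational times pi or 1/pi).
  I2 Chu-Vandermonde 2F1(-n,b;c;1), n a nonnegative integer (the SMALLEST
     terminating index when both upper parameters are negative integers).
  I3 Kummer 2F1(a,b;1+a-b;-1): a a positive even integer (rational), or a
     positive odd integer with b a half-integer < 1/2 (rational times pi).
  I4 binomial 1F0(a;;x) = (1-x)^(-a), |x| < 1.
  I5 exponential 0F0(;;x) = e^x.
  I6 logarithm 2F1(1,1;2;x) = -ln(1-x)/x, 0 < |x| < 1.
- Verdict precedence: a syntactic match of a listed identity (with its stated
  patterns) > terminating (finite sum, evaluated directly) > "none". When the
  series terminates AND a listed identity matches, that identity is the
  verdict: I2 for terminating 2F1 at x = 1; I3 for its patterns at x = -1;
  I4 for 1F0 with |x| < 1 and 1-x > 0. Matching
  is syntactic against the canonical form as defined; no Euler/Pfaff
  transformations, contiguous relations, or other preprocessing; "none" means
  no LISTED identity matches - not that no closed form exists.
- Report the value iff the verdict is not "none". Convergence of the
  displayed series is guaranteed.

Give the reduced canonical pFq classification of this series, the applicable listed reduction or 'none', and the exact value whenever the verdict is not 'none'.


At argument -5/7: a 1F2 with upper {-11}, lower {-3/5, 4/5}, scaled by C = 1/2. Verdict: terminating - upper -11 stops the sum at k = 11; the 12 terms are added exactly. Hence: -3589907644884138735992121240388068153491/48400807439685050725599908388057120768.

Structural cue: t_0 = 1/2 here, and the parameter 2 appears in both the upper and lower lists and cancels.
Adjacent-term ratio: r(k) = (-5/7) * (k-11) / [(k-3/5) (k+4/5) (k+1)] - poly over poly, x = (-5/7) from leading terms; C = 1/2 at k = 0.


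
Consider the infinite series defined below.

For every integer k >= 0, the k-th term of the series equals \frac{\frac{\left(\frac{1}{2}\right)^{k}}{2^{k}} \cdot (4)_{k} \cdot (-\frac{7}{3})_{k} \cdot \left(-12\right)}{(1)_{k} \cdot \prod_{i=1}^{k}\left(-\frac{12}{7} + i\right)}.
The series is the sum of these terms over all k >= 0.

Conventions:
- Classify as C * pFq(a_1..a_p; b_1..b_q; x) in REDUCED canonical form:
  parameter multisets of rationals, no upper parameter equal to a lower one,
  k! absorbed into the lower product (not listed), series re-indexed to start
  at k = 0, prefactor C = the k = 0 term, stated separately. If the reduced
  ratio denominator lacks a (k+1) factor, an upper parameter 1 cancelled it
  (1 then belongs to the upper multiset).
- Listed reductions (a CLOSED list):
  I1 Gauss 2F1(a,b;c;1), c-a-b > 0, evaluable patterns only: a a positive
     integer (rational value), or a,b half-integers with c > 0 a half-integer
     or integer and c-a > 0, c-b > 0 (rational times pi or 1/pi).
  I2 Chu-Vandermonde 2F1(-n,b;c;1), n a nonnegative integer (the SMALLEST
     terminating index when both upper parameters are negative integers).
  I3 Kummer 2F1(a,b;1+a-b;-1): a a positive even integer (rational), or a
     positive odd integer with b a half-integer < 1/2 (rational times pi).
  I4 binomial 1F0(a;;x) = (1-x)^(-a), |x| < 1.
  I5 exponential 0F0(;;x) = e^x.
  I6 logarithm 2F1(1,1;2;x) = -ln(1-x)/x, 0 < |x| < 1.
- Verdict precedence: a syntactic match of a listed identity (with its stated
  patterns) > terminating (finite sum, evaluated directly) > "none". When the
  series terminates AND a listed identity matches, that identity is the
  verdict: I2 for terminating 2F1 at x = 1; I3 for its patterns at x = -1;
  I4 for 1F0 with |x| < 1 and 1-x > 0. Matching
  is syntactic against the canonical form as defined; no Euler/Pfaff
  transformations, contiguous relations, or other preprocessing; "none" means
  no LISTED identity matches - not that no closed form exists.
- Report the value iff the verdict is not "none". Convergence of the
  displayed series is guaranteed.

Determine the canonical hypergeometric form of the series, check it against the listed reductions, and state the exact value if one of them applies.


At argument \frac{1}{4}: a 2F1 with upper {-\frac{7}{3}, 4}, lower {-\frac{5}{7}}, scaled by C = -12. Verdict: none - at argument \frac{1}{4} the multisets {-\frac{7}{3}, 4} ; {-\frac{5}{7}} match no listed identity.

The tell: from the first term -12: the two k-th powers (C = -12, x = 1/4) combine into one argument.
Term ratio: r(k) = \frac{1}{4} * (k-\frac{7}{3}) (k+4) / [(k-\frac{5}{7}) (k+1)] - rational; roots negated = parameters, x = \frac{1}{4}, C = -12.


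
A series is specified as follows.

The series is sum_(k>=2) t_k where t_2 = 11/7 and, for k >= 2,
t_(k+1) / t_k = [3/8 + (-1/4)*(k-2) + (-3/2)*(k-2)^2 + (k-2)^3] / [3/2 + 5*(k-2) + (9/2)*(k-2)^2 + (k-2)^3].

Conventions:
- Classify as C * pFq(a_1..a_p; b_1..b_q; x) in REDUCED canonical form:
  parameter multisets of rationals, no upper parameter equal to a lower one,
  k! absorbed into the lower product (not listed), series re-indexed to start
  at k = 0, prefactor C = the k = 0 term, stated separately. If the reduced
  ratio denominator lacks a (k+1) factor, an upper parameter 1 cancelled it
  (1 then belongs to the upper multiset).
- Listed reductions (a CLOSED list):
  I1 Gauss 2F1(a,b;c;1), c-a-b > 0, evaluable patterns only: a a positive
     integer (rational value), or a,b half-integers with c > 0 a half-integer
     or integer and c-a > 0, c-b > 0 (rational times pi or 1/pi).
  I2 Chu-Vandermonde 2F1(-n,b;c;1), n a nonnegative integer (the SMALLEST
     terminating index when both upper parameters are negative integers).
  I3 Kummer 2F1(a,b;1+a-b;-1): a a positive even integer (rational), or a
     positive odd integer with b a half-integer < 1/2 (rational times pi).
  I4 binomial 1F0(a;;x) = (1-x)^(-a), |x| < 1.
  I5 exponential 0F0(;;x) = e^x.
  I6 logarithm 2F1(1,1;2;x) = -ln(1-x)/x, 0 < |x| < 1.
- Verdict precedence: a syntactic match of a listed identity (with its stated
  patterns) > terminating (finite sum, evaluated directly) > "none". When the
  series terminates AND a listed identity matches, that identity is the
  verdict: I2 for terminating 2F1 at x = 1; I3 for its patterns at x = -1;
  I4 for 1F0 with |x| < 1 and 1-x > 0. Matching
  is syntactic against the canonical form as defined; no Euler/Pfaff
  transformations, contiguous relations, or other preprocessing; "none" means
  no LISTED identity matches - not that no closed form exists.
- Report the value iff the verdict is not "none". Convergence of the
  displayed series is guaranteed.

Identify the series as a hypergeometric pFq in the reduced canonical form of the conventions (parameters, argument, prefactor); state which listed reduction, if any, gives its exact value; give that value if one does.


Classification (C = 11/7): 2F1 with upper {-3/2, -1/2}, lower {3}, argument x = 1. Verdict at x = 1: Gauss (I1, half-integer pattern) matches (x = 1; upper {-3/2, -1/2} half-integers, c = 3 in the evaluable pattern). Hence: (22528/3675) / pi.

Key observation: t_0 = 11/7 here, and the ratio is unreduced: k + 1/2 divides both sides (C = 11/7, x = 1).
Step ratio: r(k) = 1 * (k-3/2) (k-1/2) / [(k+3) (k+1)] - poly over poly, x = 1 from leading terms; C = 11/7 at k = 0.


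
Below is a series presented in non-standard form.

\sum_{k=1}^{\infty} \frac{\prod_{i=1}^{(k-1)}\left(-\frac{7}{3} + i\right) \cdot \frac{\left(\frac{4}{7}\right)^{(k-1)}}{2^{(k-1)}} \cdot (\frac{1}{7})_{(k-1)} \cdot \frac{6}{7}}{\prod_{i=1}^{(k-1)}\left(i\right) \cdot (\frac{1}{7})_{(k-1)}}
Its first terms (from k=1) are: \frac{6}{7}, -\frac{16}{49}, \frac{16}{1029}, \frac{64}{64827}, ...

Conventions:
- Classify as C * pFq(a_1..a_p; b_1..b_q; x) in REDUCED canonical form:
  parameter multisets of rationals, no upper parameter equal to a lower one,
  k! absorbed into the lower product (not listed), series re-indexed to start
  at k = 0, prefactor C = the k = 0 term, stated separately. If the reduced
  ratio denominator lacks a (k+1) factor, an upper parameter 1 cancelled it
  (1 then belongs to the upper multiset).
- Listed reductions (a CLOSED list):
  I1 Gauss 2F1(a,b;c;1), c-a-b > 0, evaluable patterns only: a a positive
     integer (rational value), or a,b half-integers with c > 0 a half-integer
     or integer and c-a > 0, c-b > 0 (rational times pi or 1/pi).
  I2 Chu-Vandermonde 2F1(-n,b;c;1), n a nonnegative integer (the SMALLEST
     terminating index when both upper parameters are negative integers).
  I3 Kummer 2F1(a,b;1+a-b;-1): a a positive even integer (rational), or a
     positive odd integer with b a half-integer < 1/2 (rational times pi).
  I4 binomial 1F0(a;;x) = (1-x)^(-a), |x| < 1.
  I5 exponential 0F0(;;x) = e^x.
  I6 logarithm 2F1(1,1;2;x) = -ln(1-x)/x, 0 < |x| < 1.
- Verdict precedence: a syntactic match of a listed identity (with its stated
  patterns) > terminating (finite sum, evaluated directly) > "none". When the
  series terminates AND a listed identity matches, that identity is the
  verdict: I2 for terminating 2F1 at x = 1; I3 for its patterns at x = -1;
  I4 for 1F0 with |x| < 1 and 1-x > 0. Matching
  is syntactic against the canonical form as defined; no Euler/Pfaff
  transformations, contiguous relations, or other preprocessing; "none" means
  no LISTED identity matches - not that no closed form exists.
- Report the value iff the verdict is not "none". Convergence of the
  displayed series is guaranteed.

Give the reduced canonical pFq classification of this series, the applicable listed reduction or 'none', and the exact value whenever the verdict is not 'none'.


Classification (C = \frac{6}{7}): 1F0 with upper {-\frac{4}{3}}, lower {-}, argument x = \frac{2}{7}. Verdict (x = \frac{2}{7}): binomial (I4) applies (the 1F0 binomial series: exponent 4/3, x = \frac{2}{7}). Exact value: \frac{6}{7} \cdot \left(\frac{5}{7}\right)^{\frac{4}{3}}.

Key observation: t_0 = \frac{6}{7} here, and the running product (C = 6/7) telescopes to a rising factorial.
Step ratio: r(k) = \frac{2}{7} * (k-\frac{4}{3}) / [(k+1)] - rational in k, leading ratio \frac{2}{7}; with t_0 = \frac{6}{7}, classification follows.


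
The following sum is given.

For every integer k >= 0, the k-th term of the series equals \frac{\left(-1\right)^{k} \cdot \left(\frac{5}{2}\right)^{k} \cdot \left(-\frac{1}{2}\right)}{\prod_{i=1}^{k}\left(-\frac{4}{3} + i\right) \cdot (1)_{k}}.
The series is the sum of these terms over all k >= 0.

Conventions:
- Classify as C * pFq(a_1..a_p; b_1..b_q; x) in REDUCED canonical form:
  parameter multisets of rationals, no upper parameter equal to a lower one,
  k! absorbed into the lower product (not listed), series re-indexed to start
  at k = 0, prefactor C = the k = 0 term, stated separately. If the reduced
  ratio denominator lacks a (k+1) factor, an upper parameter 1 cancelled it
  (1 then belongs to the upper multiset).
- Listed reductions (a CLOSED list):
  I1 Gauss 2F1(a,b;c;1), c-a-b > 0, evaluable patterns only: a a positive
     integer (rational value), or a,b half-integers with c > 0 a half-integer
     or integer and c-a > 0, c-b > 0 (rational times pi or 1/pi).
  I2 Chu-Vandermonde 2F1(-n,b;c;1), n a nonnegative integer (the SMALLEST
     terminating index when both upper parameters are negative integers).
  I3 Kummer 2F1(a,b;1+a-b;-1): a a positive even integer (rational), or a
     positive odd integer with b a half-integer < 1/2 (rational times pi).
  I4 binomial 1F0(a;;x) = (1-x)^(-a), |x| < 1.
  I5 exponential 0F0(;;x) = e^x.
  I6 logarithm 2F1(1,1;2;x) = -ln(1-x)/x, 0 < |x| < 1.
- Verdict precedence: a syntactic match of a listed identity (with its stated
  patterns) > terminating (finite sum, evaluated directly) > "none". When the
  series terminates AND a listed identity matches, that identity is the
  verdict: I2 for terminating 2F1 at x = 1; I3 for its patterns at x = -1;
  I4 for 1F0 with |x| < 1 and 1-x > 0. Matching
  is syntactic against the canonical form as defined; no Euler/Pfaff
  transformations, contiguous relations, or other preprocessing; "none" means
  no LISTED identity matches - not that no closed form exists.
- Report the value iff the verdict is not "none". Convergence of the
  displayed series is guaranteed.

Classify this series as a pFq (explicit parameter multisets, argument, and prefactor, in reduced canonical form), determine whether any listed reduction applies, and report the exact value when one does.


Classification (C = -\frac{1}{2}): 0F1 with upper {-}, lower {-\frac{1}{3}}, argument x = -\frac{5}{2}. Verdict: none - this 0F1 at x = -\frac{5}{2} matches no listed pattern, and upper {-} holds no stopper.

Structural cue: from the first term -\frac{1}{2}: the (-1)^k factor (prefactor -1/2) folds into the argument's sign.
Ratio: r(k) = -\frac{5}{2} * 1 / [(k-\frac{1}{3}) (k+1)] - rational in k. x = -\frac{5}{2}; t_0 = -\frac{1}{2}; negate the roots.


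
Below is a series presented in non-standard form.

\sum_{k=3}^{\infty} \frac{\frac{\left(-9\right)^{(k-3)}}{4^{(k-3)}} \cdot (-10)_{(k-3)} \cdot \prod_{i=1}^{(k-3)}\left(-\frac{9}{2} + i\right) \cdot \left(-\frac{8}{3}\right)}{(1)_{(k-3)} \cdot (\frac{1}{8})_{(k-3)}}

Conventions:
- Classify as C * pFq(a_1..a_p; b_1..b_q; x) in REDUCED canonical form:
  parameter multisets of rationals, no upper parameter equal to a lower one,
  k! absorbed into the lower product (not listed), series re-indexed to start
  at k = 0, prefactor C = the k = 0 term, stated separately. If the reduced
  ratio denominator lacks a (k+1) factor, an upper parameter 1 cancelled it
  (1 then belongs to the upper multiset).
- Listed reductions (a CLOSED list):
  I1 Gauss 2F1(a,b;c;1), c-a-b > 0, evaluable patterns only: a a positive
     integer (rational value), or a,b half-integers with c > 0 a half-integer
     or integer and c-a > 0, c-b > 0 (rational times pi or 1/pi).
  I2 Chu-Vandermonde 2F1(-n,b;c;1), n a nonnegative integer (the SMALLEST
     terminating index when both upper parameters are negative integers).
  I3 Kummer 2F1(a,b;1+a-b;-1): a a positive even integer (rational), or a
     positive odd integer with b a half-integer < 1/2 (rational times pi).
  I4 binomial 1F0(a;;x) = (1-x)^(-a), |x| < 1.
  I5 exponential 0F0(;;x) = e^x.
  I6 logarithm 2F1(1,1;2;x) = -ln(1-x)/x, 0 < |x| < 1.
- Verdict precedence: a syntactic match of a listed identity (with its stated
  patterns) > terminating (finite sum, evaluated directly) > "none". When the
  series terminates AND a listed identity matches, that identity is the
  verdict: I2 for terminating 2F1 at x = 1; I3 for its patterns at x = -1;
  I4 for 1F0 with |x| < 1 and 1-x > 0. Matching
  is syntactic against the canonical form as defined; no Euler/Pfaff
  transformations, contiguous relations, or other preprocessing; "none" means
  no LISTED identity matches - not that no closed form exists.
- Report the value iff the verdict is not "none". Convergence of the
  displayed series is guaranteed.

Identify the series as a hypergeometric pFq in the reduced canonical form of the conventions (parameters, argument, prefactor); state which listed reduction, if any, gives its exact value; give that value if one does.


Key observation: t_0 being -\frac{8}{3}, the two geometric factors (C = -8/3, x = -9/4) combine into one argument.
Adjacent-term ratio: r(k) = -\frac{9}{4} * (k-10) (k-\frac{7}{2}) / [(k+\frac{1}{8}) (k+1)] - rational; roots negated = parameters, x = -\frac{9}{4}, C = -\frac{8}{3}.

Prefactor -\frac{8}{3}, argument -\frac{9}{4}: 2F1 with upper {-10, -\frac{7}{2}} over lower {\frac{1}{8}}. Verdict: terminating - upper -10 stops the sum at k = 10; the 11 terms are added exactly. Value: -\frac{123951358971136}{2903117217}.


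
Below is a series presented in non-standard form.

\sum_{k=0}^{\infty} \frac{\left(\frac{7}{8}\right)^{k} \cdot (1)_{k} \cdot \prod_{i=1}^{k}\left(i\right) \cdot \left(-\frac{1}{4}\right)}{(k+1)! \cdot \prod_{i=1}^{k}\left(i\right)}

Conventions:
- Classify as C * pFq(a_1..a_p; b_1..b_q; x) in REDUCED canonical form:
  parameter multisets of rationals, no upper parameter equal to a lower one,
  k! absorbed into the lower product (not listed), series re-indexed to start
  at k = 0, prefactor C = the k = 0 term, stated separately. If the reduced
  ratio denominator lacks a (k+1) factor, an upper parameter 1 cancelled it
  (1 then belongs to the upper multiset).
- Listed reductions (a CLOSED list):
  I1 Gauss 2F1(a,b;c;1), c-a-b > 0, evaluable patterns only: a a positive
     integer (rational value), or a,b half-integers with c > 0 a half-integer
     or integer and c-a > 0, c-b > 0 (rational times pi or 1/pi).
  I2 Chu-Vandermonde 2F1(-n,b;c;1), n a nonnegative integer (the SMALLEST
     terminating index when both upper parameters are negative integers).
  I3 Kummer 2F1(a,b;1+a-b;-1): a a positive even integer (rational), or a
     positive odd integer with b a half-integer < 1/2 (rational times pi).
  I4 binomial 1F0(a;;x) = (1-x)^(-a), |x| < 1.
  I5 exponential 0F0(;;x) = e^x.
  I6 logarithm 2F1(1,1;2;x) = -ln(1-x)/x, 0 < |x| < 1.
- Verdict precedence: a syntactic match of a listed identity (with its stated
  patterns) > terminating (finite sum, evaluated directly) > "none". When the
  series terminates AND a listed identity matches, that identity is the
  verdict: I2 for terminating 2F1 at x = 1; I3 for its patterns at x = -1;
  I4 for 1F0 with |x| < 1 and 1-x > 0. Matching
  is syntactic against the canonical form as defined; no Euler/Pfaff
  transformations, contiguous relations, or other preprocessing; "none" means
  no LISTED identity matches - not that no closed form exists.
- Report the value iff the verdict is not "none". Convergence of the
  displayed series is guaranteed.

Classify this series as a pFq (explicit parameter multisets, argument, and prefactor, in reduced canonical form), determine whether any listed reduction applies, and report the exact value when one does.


Canonical form: C = -\frac{1}{4} times 2F1 with upper {1, 1}, lower {2}, x = \frac{7}{8}. Verdict at x = \frac{7}{8}: the I6 logarithm reduction matches (the logarithm: parameters (1,1;2), x = \frac{7}{8}). Exact value: \frac{2}{7} \cdot \ln\left(\frac{1}{8}\right).

Key observation: with t_0 = -\frac{1}{4}, the product of the first k integers (C = -1/4, x = 7/8) is k!.
Ratio: r(k) = \frac{7}{8} * (k+1) (k+1) / [(k+2) (k+1)] - rational in k, leading ratio \frac{7}{8}; with t_0 = -\frac{1}{4}, classification follows.


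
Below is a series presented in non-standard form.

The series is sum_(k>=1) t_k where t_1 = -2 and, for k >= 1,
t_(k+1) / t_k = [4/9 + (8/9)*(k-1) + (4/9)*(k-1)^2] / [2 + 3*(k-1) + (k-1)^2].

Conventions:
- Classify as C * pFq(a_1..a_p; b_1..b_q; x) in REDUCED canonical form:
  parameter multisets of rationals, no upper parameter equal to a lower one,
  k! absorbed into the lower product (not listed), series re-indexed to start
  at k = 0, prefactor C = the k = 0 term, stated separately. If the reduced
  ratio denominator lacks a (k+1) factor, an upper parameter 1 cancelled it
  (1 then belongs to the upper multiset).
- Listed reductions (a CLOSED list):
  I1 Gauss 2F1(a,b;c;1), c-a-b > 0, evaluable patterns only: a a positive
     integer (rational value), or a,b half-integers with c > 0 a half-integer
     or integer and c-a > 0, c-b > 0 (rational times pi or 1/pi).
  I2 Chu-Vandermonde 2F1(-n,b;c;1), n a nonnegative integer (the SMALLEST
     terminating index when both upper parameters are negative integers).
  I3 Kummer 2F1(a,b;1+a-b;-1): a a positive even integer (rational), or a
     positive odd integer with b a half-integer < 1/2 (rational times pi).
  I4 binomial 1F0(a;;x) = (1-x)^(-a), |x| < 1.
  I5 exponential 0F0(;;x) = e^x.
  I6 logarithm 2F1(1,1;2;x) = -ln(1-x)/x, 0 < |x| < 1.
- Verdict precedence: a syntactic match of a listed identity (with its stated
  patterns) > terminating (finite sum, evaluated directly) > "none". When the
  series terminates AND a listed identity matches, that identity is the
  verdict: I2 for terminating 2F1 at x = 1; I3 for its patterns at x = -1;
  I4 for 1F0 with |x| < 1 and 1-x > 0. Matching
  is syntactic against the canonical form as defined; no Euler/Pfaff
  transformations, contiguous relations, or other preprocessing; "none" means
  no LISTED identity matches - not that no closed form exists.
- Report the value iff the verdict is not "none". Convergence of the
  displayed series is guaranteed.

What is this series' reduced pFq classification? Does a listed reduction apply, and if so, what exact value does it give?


Reduced: x = 4/9, 2F1, upper = {1, 1}, lower = {2}, C = -2. Verdict (x = 4/9): the logarithmic series (I6) applies (the logarithm: parameters (1,1;2), x = 4/9). Hence: (9/2) * ln(5/9).

Structural cue: from the first term -2: roots of the ratio polynomials (C = -2) are the negated parameters.
Term ratio: r(k) = (4/9) * (k+1) (k+1) / [(k+2) (k+1)] ; factor over Q: parameters, x = (4/9), and C = -2.
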